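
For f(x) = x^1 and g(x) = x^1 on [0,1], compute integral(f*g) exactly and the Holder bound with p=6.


Step 1: Exact integral of f*g = integral(x^2, 0, 1) = 1/3
     = 0.333333
Step 2: Holder bound with p=6, q=1.2:
  ||f||_p = (integral x^6 dx)^(1/6) = (1/7)^(1/6) = 0.72302
  ||g||_q = (integral x^1.2 dx)^(1/1.2) = (1/2.2)^(1/1.2) = 0.518379
Step 3: Holder bound = ||f||_p * ||g||_q = 0.72302 * 0.518379 = 0.374799
Verification: 0.333333 <= 0.374799 (Holder holds)


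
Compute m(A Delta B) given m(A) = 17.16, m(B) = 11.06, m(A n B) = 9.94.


m(A Delta B) = m(A) + m(B) - 2*m(A n B)
= 17.16 + 11.06 - 2*9.94
= 17.16 + 11.06 - 19.88
= 8.34


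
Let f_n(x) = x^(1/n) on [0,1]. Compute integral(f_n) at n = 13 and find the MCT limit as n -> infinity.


At n = 13: f_13(x) = x^(1/13).
Step 1: integral(x^(1/13), 0, 1) = [x^(1/13+1) / (1/13+1)] from 0 to 1
     = 1 / (1/13 + 1) = 1 / ((13+1)/13) = 13/(13+1)
     = 13/14 = 0.928571
Step 2: As n -> infinity, f_n(x) = x^(1/n) -> 1 for x in (0,1], and f_n is increasing in n.
By MCT, lim_n integral(f_n) = integral(lim_n f_n) = integral(1, 0, 1) = 1.
Step 3: Verify convergence: 13/14 = 0.928571 -> 1


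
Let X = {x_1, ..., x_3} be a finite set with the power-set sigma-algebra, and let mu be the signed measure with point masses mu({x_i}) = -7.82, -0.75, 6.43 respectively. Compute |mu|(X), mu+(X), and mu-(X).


Step 1: Every measurable set is a union of atoms (the cells / points), so a Hahn decomposition is
  obtained by grouping atoms by sign: P = union of atoms with mu > 0, N = union of the remaining atoms.
  Atoms in P (indices): 3;  atoms in N (indices): 1, 2
  Positive values: 6.43
  Negative values: -7.82, -0.75
Step 2: mu+(X) = mu(P) = sum of positive atom values = 6.43
Step 3: mu-(X) = -mu(N) = sum of |negative atom values| = 8.57
Step 4: |mu|(X) = mu+(X) + mu-(X) = 6.43 + 8.57 = 15


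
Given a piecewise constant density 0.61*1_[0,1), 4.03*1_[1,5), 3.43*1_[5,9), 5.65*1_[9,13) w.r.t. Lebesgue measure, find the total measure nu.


Integrate each piece of the Radon-Nikodym derivative:
Step 1: integral_0^1 0.61 dx = 0.61*(1-0) = 0.61*1 = 0.61
Step 2: integral_1^5 4.03 dx = 4.03*(5-1) = 4.03*4 = 16.12
Step 3: integral_5^9 3.43 dx = 3.43*(9-5) = 3.43*4 = 13.72
Step 4: integral_9^13 5.65 dx = 5.65*(13-9) = 5.65*4 = 22.6
Total: 0.61 + 16.12 + 13.72 + 22.6 = 53.05


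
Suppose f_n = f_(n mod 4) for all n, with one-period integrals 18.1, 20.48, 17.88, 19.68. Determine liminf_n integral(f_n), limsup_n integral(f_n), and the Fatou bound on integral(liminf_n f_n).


The sequence (integral(f_n)) is periodic with period 4, repeating the values 18.1, 20.48, 17.88, 19.68 indefinitely.
Step 1: For a periodic sequence, every tail (a_m, a_(m+1), ...) contains all 4 period values infinitely often.
Step 2: Hence inf of every tail = min of the period values = min(18.1, 20.48, 17.88, 19.68) = 17.88.
        liminf_n integral(f_n) = sup over m of (inf of tail from m) = 17.88.
Step 3: Similarly sup of every tail = max of the period values = 20.48.
        limsup_n integral(f_n) = 20.48.
Step 4: Fatou's lemma: integral(liminf_n f_n) <= liminf_n integral(f_n) = 17.88.
        So the integral of the pointwise liminf is at most 17.88.


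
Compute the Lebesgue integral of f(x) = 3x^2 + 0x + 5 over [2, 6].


The Lebesgue integral of a Riemann-integrable function agrees with the Riemann integral.
Antiderivative F(x) = (3/3)x^3 + (0/2)x^2 + 5x
F(6) = (3/3)*6^3 + (0/2)*6^2 + 5*6
     = (3/3)*216 + (0/2)*36 + 5*6
     = 216 + 0.0 + 30
     = 246
F(2) = 18
Integral = F(6) - F(2) = 246 - 18 = 228


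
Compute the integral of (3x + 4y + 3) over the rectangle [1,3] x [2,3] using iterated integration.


By Fubini, integrate in x first, then y.
Step 1: Fix y, integrate over x in [1,3]:
  integral(3x + 4y + 3, x=1..3)
  = 3*(3^2 - 1^2)/2 + (4y + 3)*(3 - 1)
  = 12 + (4y + 3)*2
  = 12 + 8y + 6
  = 18 + 8y
Step 2: Integrate over y in [2,3]:
  integral(18 + 8y, y=2..3)
  = 18*1 + 8*(3^2 - 2^2)/2
  = 18 + 20
  = 38


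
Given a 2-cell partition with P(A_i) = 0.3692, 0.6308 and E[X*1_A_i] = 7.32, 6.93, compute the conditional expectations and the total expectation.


For each cell A_i: E[X|A_i] = E[X*1_A_i] / P(A_i)
Step 1: E[X|A_1] = 7.32 / 0.3692 = 19.826652
Step 2: E[X|A_2] = 6.93 / 0.6308 = 10.986049
Verification: E[X] = sum E[X*1_A_i] = 7.32 + 6.93 = 14.25


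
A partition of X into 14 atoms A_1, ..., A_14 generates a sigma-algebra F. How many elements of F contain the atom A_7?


Each element of F is a union of some subset S of the 14 atoms.
The element contains A_7 iff A_7 is in S.
So we count subsets S of {A_1,...,A_14} with A_7 in S: choose freely among the other 13 atoms.
Count = 2^(14-1) = 2^13 = 8192.


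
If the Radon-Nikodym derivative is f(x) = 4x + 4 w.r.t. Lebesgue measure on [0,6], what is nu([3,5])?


nu(A) = integral_A (dnu/dmu) dmu = integral_3^5 (4x + 4) dx
Step 1: Antiderivative F(x) = (4/2)x^2 + 4x
Step 2: F(5) = (4/2)*5^2 + 4*5 = 50 + 20 = 70
Step 3: F(3) = (4/2)*3^2 + 4*3 = 18 + 12 = 30
Step 4: nu([3,5]) = F(5) - F(3) = 70 - 30 = 40


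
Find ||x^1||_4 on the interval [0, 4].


Step 1: ||f||_4 = (integral_0^4 |x^1|^4 dx)^(1/4)
     = (integral_0^4 x^4 dx)^(1/4)
Step 2: integral_0^4 x^4 dx = [x^5/(5)] from 0 to 4 = 4^5/5
     = 1024/5 = 204.8
Step 3: ||f||_4 = (204.8)^(1/4) = 3.782966


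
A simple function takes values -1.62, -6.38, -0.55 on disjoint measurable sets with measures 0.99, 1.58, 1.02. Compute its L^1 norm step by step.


Step 1: Compute |f_i|^1 for each value:
  |-1.62|^1 = 1.62
  |-6.38|^1 = 6.38
  |-0.55|^1 = 0.55
Step 2: Multiply by measures and sum:
  1.62 * 0.99 = 1.6038
  6.38 * 1.58 = 10.0804
  0.55 * 1.02 = 0.561
Sum = 1.6038 + 10.0804 + 0.561 = 12.2452
Step 3: Take the p-th root:
||f||_1 = (12.2452)^(1/1) = 12.2452


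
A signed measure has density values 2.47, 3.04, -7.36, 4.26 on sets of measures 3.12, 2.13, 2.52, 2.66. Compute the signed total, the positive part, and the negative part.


Step 1: Compute signed measure on each set:
  Set 1: 2.47 * 3.12 = 7.7064
  Set 2: 3.04 * 2.13 = 6.4752
  Set 3: -7.36 * 2.52 = -18.5472
  Set 4: 4.26 * 2.66 = 11.3316
Step 2: Total signed measure = (7.7064) + (6.4752) + (-18.5472) + (11.3316)
     = 6.966
Step 3: Positive part mu+(X) = sum of positive contributions = 25.5132
Step 4: Negative part mu-(X) = |sum of negative contributions| = 18.5472


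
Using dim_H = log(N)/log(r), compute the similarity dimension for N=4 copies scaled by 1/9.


For a self-similar set with N copies scaled by 1/r:
dim_H = log(N)/log(r) = log(4)/log(9)
= 1.386294/2.197225
= 0.63093


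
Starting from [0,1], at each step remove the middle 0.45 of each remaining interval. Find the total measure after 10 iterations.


Step 1: At each step, fraction remaining = 1 - 0.45 = 0.55
Step 2: After 10 steps, measure = (0.55)^10
Result = 0.002533


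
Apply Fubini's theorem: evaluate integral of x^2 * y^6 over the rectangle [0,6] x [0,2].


By Fubini's theorem, the double integral factors as a product of single integrals:
Step 1: integral_0^6 x^2 dx = [x^3/3] from 0 to 6
     = 6^3/3 = 72
Step 2: integral_0^2 y^6 dy = [y^7/7] from 0 to 2
     = 2^7/7 = 18.285714
Step 3: Double integral = 72 * 18.285714 = 1316.571429


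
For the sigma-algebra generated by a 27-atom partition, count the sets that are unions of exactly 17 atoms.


Each element of F is a union of some subset of the 27 atoms.
Elements that are unions of exactly 17 atoms correspond to 17-element subsets of the 27 atoms.
Count = C(27, 17) = 27! / (17! * 10!) = 8436285.


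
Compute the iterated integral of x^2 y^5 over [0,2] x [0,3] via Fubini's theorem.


By Fubini's theorem, the double integral factors as a product of single integrals:
Step 1: integral_0^2 x^2 dx = [x^3/3] from 0 to 2
     = 2^3/3 = 2.666667
Step 2: integral_0^3 y^5 dy = [y^6/6] from 0 to 3
     = 3^6/6 = 121.5
Step 3: Double integral = 2.666667 * 121.5 = 324


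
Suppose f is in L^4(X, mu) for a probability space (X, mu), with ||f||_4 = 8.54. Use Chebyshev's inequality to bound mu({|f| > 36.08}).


Chebyshev/Markov inequality: mu(|f| > eps) <= (||f||_p / eps)^p
Step 1: ||f||_4 / eps = 8.54 / 36.08 = 0.236696
Step 2: Raise to power p = 4:
  (0.236696)^4 = 0.003139
Step 3: Therefore mu(|f| > 36.08) <= 0.003139


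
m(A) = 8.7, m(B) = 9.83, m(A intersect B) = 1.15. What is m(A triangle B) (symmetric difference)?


m(A Delta B) = m(A) + m(B) - 2*m(A n B)
= 8.7 + 9.83 - 2*1.15
= 8.7 + 9.83 - 2.3
= 16.23


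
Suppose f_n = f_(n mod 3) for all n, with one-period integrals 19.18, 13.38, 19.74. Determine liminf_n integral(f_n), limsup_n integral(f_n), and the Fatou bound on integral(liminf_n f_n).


The sequence (integral(f_n)) is periodic with period 3, repeating the values 19.18, 13.38, 19.74 indefinitely.
Step 1: For a periodic sequence, every tail (a_m, a_(m+1), ...) contains all 3 period values infinitely often.
Step 2: Hence inf of every tail = min of the period values = min(19.18, 13.38, 19.74) = 13.38.
        liminf_n integral(f_n) = sup over m of (inf of tail from m) = 13.38.
Step 3: Similarly sup of every tail = max of the period values = 19.74.
        limsup_n integral(f_n) = 19.74.
Step 4: Fatou's lemma: integral(liminf_n f_n) <= liminf_n integral(f_n) = 13.38.
        So the integral of the pointwise liminf is at most 13.38.


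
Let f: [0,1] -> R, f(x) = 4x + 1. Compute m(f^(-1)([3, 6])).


f^(-1)([3, 6]) = {x : 3 <= 4x + 1 <= 6}
Solving: (3 - 1)/4 <= x <= (6 - 1)/4
= [0.5, 1.25]
Intersecting with [0,1]: [0.5, 1]
Measure = 1 - 0.5 = 0.5


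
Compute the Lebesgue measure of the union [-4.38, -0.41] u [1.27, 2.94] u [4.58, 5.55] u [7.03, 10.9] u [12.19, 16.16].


For pairwise disjoint intervals, m(union) = sum of lengths.
= (-0.41 - -4.38) + (2.94 - 1.27) + (5.55 - 4.58) + (10.9 - 7.03) + (16.16 - 12.19)
= 3.97 + 1.67 + 0.97 + 3.87 + 3.97
= 14.45


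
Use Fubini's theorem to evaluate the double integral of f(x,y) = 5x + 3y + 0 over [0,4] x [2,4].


By Fubini, integrate in x first, then y.
Step 1: Fix y, integrate over x in [0,4]:
  integral(5x + 3y + 0, x=0..4)
  = 5*(4^2 - 0^2)/2 + (3y + 0)*(4 - 0)
  = 40 + (3y + 0)*4
  = 40 + 12y + 0
  = 40 + 12y
Step 2: Integrate over y in [2,4]:
  integral(40 + 12y, y=2..4)
  = 40*2 + 12*(4^2 - 2^2)/2
  = 80 + 72
  = 152


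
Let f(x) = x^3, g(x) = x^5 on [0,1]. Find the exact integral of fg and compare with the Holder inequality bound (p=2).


Step 1: Exact integral of f*g = integral(x^8, 0, 1) = 1/9
     = 0.111111
Step 2: Holder bound with p=2, q=2:
  ||f||_p = (integral x^6 dx)^(1/2) = (1/7)^(1/2) = 0.377964
  ||g||_q = (integral x^10 dx)^(1/2) = (1/11)^(1/2) = 0.301511
Step 3: Holder bound = ||f||_p * ||g||_q = 0.377964 * 0.301511 = 0.113961
Verification: 0.111111 <= 0.113961 (Holder holds)


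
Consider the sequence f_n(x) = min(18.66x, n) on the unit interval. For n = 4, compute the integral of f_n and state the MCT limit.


f(x) = 18.66x on [0,1]; f_n(x) = min(18.66x, n). At n = 4:
Step 1: f(x) reaches 4 at x = 4/18.66 = 0.214362
Step 2: integral(f_4) = integral(18.66x, 0, 0.214362) + integral(4, 0.214362, 1)
       = 18.66*0.214362^2/2 + 4*(1 - 0.214362)
       = 0.428725 + 3.142551
       = 3.571275
Step 3: As n -> infinity, f_n increases to f, so by MCT integral(f_n) -> integral(f) = 18.66/2 = 9.33.
Convergence: integral(f_4) = 3.571275 -> 9.33 as n -> infinity


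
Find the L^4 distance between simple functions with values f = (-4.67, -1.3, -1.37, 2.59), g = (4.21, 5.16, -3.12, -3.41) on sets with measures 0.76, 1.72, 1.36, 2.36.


Step 1: Compute differences f_i - g_i:
  -4.67 - 4.21 = -8.88
  -1.3 - 5.16 = -6.46
  -1.37 - -3.12 = 1.75
  2.59 - -3.41 = 6
Step 2: Compute |diff|^4 * measure for each set:
  |-8.88|^4 * 0.76 = 6218.016399 * 0.76 = 4725.692464
  |-6.46|^4 * 1.72 = 1741.526439 * 1.72 = 2995.425474
  |1.75|^4 * 1.36 = 9.378906 * 1.36 = 12.755313
  |6|^4 * 2.36 = 1296 * 2.36 = 3058.56
Step 3: Sum = 10792.43325
Step 4: ||f-g||_4 = (10792.43325)^(1/4) = 10.192479


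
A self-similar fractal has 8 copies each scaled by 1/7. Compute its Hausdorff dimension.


For a self-similar set with N copies scaled by 1/r:
dim_H = log(N)/log(r) = log(8)/log(7)
= 2.079442/1.94591
= 1.068622


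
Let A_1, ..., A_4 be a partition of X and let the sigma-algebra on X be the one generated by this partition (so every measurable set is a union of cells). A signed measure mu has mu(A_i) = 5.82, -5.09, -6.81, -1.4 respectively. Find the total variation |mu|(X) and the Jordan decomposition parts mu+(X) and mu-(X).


Step 1: Every measurable set is a union of atoms (the cells / points), so a Hahn decomposition is
  obtained by grouping atoms by sign: P = union of atoms with mu > 0, N = union of the remaining atoms.
  Atoms in P (indices): 1;  atoms in N (indices): 2, 3, 4
  Positive values: 5.82
  Negative values: -5.09, -6.81, -1.4
Step 2: mu+(X) = mu(P) = sum of positive atom values = 5.82
Step 3: mu-(X) = -mu(N) = sum of |negative atom values| = 13.3
Step 4: |mu|(X) = mu+(X) + mu-(X) = 5.82 + 13.3 = 19.12


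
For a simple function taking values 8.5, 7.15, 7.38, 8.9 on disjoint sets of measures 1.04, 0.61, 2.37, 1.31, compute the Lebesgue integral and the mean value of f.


Step 1: Integral = sum(value_i * measure_i)
= 8.5*1.04 + 7.15*0.61 + 7.38*2.37 + 8.9*1.31
= 8.84 + 4.3615 + 17.4906 + 11.659
= 42.3511
Step 2: Total measure of domain = 1.04 + 0.61 + 2.37 + 1.31 = 5.33
Step 3: Average value = 42.3511 / 5.33 = 7.945797


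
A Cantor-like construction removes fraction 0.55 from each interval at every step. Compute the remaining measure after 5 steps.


Step 1: At each step, fraction remaining = 1 - 0.55 = 0.45
Step 2: After 5 steps, measure = (0.45)^5
Step 3: Computing the power step by step:
  After step 1: 0.45
  After step 2: 0.2025
  After step 3: 0.091125
  After step 4: 0.041006
  After step 5: 0.018453
Result = 0.018453


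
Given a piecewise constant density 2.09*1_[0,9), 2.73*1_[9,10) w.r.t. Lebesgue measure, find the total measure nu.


Integrate each piece of the Radon-Nikodym derivative:
Step 1: integral_0^9 2.09 dx = 2.09*(9-0) = 2.09*9 = 18.81
Step 2: integral_9^10 2.73 dx = 2.73*(10-9) = 2.73*1 = 2.73
Total: 18.81 + 2.73 = 21.54


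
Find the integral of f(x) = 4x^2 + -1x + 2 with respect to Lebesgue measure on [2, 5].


The Lebesgue integral of a Riemann-integrable function agrees with the Riemann integral.
Antiderivative F(x) = (4/3)x^3 + (-1/2)x^2 + 2x
F(5) = (4/3)*5^3 + (-1/2)*5^2 + 2*5
     = (4/3)*125 + (-1/2)*25 + 2*5
     = 166.666667 + -12.5 + 10
     = 164.166667
F(2) = 12.666667
Integral = F(5) - F(2) = 164.166667 - 12.666667 = 151.5


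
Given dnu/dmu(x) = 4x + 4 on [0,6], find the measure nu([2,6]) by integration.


nu(A) = integral_A (dnu/dmu) dmu = integral_2^6 (4x + 4) dx
Step 1: Antiderivative F(x) = (4/2)x^2 + 4x
Step 2: F(6) = (4/2)*6^2 + 4*6 = 72 + 24 = 96
Step 3: F(2) = (4/2)*2^2 + 4*2 = 8 + 8 = 16
Step 4: nu([2,6]) = F(6) - F(2) = 96 - 16 = 80


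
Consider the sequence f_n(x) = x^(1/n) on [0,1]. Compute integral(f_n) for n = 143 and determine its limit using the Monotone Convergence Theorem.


At n = 143: f_143(x) = x^(1/143).
Step 1: integral(x^(1/143), 0, 1) = [x^(1/143+1) / (1/143+1)] from 0 to 1
     = 1 / (1/143 + 1) = 1 / ((143+1)/143) = 143/(143+1)
     = 143/144 = 0.993056
Step 2: As n -> infinity, f_n(x) = x^(1/n) -> 1 for x in (0,1], and f_n is increasing in n.
By MCT, lim_n integral(f_n) = integral(lim_n f_n) = integral(1, 0, 1) = 1.
Step 3: Verify convergence: 143/144 = 0.993056 -> 1


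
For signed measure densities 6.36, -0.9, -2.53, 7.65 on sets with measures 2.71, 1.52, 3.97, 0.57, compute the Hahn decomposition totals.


Step 1: Compute signed measure on each set:
  Set 1: 6.36 * 2.71 = 17.2356
  Set 2: -0.9 * 1.52 = -1.368
  Set 3: -2.53 * 3.97 = -10.0441
  Set 4: 7.65 * 0.57 = 4.3605
Step 2: Total signed measure = (17.2356) + (-1.368) + (-10.0441) + (4.3605)
     = 10.184
Step 3: Positive part mu+(X) = sum of positive contributions = 21.5961
Step 4: Negative part mu-(X) = |sum of negative contributions| = 11.4121


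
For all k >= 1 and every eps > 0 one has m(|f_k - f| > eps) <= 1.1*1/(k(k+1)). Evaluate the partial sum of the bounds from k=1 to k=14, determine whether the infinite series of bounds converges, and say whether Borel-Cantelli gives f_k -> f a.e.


Step 1: List the terms 1.1*1/(k(k+1)) for k = 1 to 14:
  k=1: 0.55
  k=2: 0.183333
  k=3: 0.091667
  k=4: 0.055
  k=5: 0.036667
  k=6: 0.02619
  k=7: 0.019643
  k=8: 0.015278
  k=9: 0.012222
  k=10: 0.01
  k=11: 0.008333
  k=12: 0.007051
  k=13: 0.006044
  k=14: 0.005238
Step 2: Partial sum = 0.55 + 0.183333 + 0.091667 + 0.055 + 0.036667 + 0.02619 + 0.019643 + 0.015278 + 0.012222 + 0.01 + 0.008333 + 0.007051 + 0.006044 + 0.005238
     = 1.026667
Step 3: The full series sum_(k>=1) 1.1*1/(k(k+1)) converges (telescoping series sum 1/(k(k+1)) = 1; a constant multiple of a convergent series converges).
Step 4: Fix eps > 0. Since sum_k m(|f_k - f| > eps) < infinity, the Borel-Cantelli lemma gives
        m(limsup_k {|f_k - f| > eps}) = 0, i.e. for a.e. x, |f_k(x) - f(x)| <= eps for all large k.
        Applying this with eps = 1/j for j = 1, 2, ... and intersecting the countably many full-measure sets,
        for a.e. x we get limsup_k |f_k(x) - f(x)| <= 1/j for every j, hence f_k -> f almost everywhere.
Conclusion: series converges; Borel-Cantelli yields f_k -> f a.e.


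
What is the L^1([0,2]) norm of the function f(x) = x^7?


Step 1: ||f||_1 = (integral_0^2 |x^7|^1 dx)^(1/1)
     = (integral_0^2 x^7 dx)^(1/1)
Step 2: integral_0^2 x^7 dx = [x^8/(8)] from 0 to 2 = 2^8/8
     = 256/8 = 32
Step 3: ||f||_1 = (32)^(1/1) = 32


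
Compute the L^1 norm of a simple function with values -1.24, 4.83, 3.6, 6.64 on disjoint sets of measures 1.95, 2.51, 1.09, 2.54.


Step 1: Compute |f_i|^1 for each value:
  |-1.24|^1 = 1.24
  |4.83|^1 = 4.83
  |3.6|^1 = 3.6
  |6.64|^1 = 6.64
Step 2: Multiply by measures and sum:
  1.24 * 1.95 = 2.418
  4.83 * 2.51 = 12.1233
  3.6 * 1.09 = 3.924
  6.64 * 2.54 = 16.8656
Sum = 2.418 + 12.1233 + 3.924 + 16.8656 = 35.3309
Step 3: Take the p-th root:
||f||_1 = (35.3309)^(1/1) = 35.3309


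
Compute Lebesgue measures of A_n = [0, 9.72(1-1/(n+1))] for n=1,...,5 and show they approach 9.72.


By continuity of measure from below: if A_n increases to A, then m(A_n) -> m(A).
Here A = [0, 9.72], so m(A) = 9.72
Step 1: a_1 = 9.72*(1 - 1/2) = 4.86, m(A_1) = 4.86
Step 2: a_2 = 9.72*(1 - 1/3) = 6.48, m(A_2) = 6.48
Step 3: a_3 = 9.72*(1 - 1/4) = 7.29, m(A_3) = 7.29
Step 4: a_4 = 9.72*(1 - 1/5) = 7.776, m(A_4) = 7.776
Step 5: a_5 = 9.72*(1 - 1/6) = 8.1, m(A_5) = 8.1
Limit: m(A_n) -> m([0,9.72]) = 9.72


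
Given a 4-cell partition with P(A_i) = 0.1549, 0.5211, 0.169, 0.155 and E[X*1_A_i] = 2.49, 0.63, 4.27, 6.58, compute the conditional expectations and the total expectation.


For each cell A_i: E[X|A_i] = E[X*1_A_i] / P(A_i)
Step 1: E[X|A_1] = 2.49 / 0.1549 = 16.074887
Step 2: E[X|A_2] = 0.63 / 0.5211 = 1.208981
Step 3: E[X|A_3] = 4.27 / 0.169 = 25.266272
Step 4: E[X|A_4] = 6.58 / 0.155 = 42.451613
Verification: E[X] = sum E[X*1_A_i] = 2.49 + 0.63 + 4.27 + 6.58 = 13.97


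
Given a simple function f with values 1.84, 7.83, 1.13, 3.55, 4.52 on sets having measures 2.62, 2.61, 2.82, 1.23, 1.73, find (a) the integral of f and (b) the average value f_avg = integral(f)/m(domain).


Step 1: Integral = sum(value_i * measure_i)
= 1.84*2.62 + 7.83*2.61 + 1.13*2.82 + 3.55*1.23 + 4.52*1.73
= 4.8208 + 20.4363 + 3.1866 + 4.3665 + 7.8196
= 40.6298
Step 2: Total measure of domain = 2.62 + 2.61 + 2.82 + 1.23 + 1.73 = 11.01
Step 3: Average value = 40.6298 / 11.01 = 3.690263


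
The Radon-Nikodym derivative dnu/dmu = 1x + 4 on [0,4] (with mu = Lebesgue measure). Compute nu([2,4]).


nu(A) = integral_A (dnu/dmu) dmu = integral_2^4 (1x + 4) dx
Step 1: Antiderivative F(x) = (1/2)x^2 + 4x
Step 2: F(4) = (1/2)*4^2 + 4*4 = 8 + 16 = 24
Step 3: F(2) = (1/2)*2^2 + 4*2 = 2 + 8 = 10
Step 4: nu([2,4]) = F(4) - F(2) = 24 - 10 = 14


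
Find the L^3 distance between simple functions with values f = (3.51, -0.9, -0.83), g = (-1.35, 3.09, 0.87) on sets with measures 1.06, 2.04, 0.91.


Step 1: Compute differences f_i - g_i:
  3.51 - -1.35 = 4.86
  -0.9 - 3.09 = -3.99
  -0.83 - 0.87 = -1.7
Step 2: Compute |diff|^3 * measure for each set:
  |4.86|^3 * 1.06 = 114.791256 * 1.06 = 121.678731
  |-3.99|^3 * 2.04 = 63.521199 * 2.04 = 129.583246
  |-1.7|^3 * 0.91 = 4.913 * 0.91 = 4.47083
Step 3: Sum = 255.732807
Step 4: ||f-g||_3 = (255.732807)^(1/3) = 6.347394


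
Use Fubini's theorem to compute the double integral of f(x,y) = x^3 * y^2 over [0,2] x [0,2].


By Fubini's theorem, the double integral factors as a product of single integrals:
Step 1: integral_0^2 x^3 dx = [x^4/4] from 0 to 2
     = 2^4/4 = 4
Step 2: integral_0^2 y^2 dy = [y^3/3] from 0 to 2
     = 2^3/3 = 2.666667
Step 3: Double integral = 4 * 2.666667 = 10.666667


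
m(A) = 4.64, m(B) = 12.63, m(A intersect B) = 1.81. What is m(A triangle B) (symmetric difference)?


m(A Delta B) = m(A) + m(B) - 2*m(A n B)
= 4.64 + 12.63 - 2*1.81
= 4.64 + 12.63 - 3.62
= 13.65


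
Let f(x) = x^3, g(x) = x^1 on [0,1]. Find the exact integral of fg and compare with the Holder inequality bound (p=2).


Step 1: Exact integral of f*g = integral(x^4, 0, 1) = 1/5
     = 0.2
Step 2: Holder bound with p=2, q=2:
  ||f||_p = (integral x^6 dx)^(1/2) = (1/7)^(1/2) = 0.377964
  ||g||_q = (integral x^2 dx)^(1/2) = (1/3)^(1/2) = 0.57735
Step 3: Holder bound = ||f||_p * ||g||_q = 0.377964 * 0.57735 = 0.218218
Verification: 0.2 <= 0.218218 (Holder holds)


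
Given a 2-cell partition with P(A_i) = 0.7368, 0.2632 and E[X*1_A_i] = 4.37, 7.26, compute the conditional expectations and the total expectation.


For each cell A_i: E[X|A_i] = E[X*1_A_i] / P(A_i)
Step 1: E[X|A_1] = 4.37 / 0.7368 = 5.931053
Step 2: E[X|A_2] = 7.26 / 0.2632 = 27.583587
Verification: E[X] = sum E[X*1_A_i] = 4.37 + 7.26 = 11.63


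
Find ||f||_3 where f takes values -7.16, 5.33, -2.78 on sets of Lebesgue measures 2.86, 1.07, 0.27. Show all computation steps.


Step 1: Compute |f_i|^3 for each value:
  |-7.16|^3 = 367.061696
  |5.33|^3 = 151.419437
  |-2.78|^3 = 21.484952
Step 2: Multiply by measures and sum:
  367.061696 * 2.86 = 1049.796451
  151.419437 * 1.07 = 162.018798
  21.484952 * 0.27 = 5.800937
Sum = 1049.796451 + 162.018798 + 5.800937 = 1217.616185
Step 3: Take the p-th root:
||f||_3 = (1217.616185)^(1/3) = 10.678333


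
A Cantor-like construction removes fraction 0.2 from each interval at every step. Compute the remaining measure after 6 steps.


Step 1: At each step, fraction remaining = 1 - 0.2 = 0.8
Step 2: After 6 steps, measure = (0.8)^6
Step 3: Computing the power step by step:
  After step 1: 0.8
  After step 2: 0.64
  After step 3: 0.512
  After step 4: 0.4096
  After step 5: 0.32768
  ...
Result = 0.262144


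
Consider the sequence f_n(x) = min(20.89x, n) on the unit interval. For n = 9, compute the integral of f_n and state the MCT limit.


f(x) = 20.89x on [0,1]; f_n(x) = min(20.89x, n). At n = 9:
Step 1: f(x) reaches 9 at x = 9/20.89 = 0.430828
Step 2: integral(f_9) = integral(20.89x, 0, 0.430828) + integral(9, 0.430828, 1)
       = 20.89*0.430828^2/2 + 9*(1 - 0.430828)
       = 1.938727 + 5.122547
       = 7.061273
Step 3: As n -> infinity, f_n increases to f, so by MCT integral(f_n) -> integral(f) = 20.89/2 = 10.445.
Convergence: integral(f_9) = 7.061273 -> 10.445 as n -> infinity


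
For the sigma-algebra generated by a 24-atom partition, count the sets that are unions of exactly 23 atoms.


Each element of F is a union of some subset of the 24 atoms.
Elements that are unions of exactly 23 atoms correspond to 23-element subsets of the 24 atoms.
Count = C(24, 23) = 24! / (23! * 1!) = 24.


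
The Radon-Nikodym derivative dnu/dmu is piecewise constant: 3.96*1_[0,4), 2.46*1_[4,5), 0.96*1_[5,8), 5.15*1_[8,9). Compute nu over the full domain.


Integrate each piece of the Radon-Nikodym derivative:
Step 1: integral_0^4 3.96 dx = 3.96*(4-0) = 3.96*4 = 15.84
Step 2: integral_4^5 2.46 dx = 2.46*(5-4) = 2.46*1 = 2.46
Step 3: integral_5^8 0.96 dx = 0.96*(8-5) = 0.96*3 = 2.88
Step 4: integral_8^9 5.15 dx = 5.15*(9-8) = 5.15*1 = 5.15
Total: 15.84 + 2.46 + 2.88 + 5.15 = 26.33


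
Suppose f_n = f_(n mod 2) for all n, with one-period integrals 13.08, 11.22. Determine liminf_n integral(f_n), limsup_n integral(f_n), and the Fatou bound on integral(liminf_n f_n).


The sequence (integral(f_n)) is periodic with period 2, repeating the values 13.08, 11.22 indefinitely.
Step 1: For a periodic sequence, every tail (a_m, a_(m+1), ...) contains all 2 period values infinitely often.
Step 2: Hence inf of every tail = min of the period values = min(13.08, 11.22) = 11.22.
        liminf_n integral(f_n) = sup over m of (inf of tail from m) = 11.22.
Step 3: Similarly sup of every tail = max of the period values = 13.08.
        limsup_n integral(f_n) = 13.08.
Step 4: Fatou's lemma: integral(liminf_n f_n) <= liminf_n integral(f_n) = 11.22.
        So the integral of the pointwise liminf is at most 11.22.


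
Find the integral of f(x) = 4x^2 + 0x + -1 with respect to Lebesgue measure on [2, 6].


The Lebesgue integral of a Riemann-integrable function agrees with the Riemann integral.
Antiderivative F(x) = (4/3)x^3 + (0/2)x^2 + -1x
F(6) = (4/3)*6^3 + (0/2)*6^2 + -1*6
     = (4/3)*216 + (0/2)*36 + -1*6
     = 288 + 0.0 + -6
     = 282
F(2) = 8.666667
Integral = F(6) - F(2) = 282 - 8.666667 = 273.333333


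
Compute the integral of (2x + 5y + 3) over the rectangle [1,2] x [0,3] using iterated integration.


By Fubini, integrate in x first, then y.
Step 1: Fix y, integrate over x in [1,2]:
  integral(2x + 5y + 3, x=1..2)
  = 2*(2^2 - 1^2)/2 + (5y + 3)*(2 - 1)
  = 3 + (5y + 3)*1
  = 3 + 5y + 3
  = 6 + 5y
Step 2: Integrate over y in [0,3]:
  integral(6 + 5y, y=0..3)
  = 6*3 + 5*(3^2 - 0^2)/2
  = 18 + 22.5
  = 40.5


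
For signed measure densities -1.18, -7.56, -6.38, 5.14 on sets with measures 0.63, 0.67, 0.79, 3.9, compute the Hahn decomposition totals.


Step 1: Compute signed measure on each set:
  Set 1: -1.18 * 0.63 = -0.7434
  Set 2: -7.56 * 0.67 = -5.0652
  Set 3: -6.38 * 0.79 = -5.0402
  Set 4: 5.14 * 3.9 = 20.046
Step 2: Total signed measure = (-0.7434) + (-5.0652) + (-5.0402) + (20.046)
     = 9.1972
Step 3: Positive part mu+(X) = sum of positive contributions = 20.046
Step 4: Negative part mu-(X) = |sum of negative contributions| = 10.8488


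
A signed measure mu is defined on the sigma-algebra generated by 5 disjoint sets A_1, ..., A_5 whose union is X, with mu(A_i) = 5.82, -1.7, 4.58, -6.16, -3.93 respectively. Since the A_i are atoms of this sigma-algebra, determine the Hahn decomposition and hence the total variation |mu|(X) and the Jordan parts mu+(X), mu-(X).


Step 1: Every measurable set is a union of atoms (the cells / points), so a Hahn decomposition is
  obtained by grouping atoms by sign: P = union of atoms with mu > 0, N = union of the remaining atoms.
  Atoms in P (indices): 1, 3;  atoms in N (indices): 2, 4, 5
  Positive values: 5.82, 4.58
  Negative values: -1.7, -6.16, -3.93
Step 2: mu+(X) = mu(P) = sum of positive atom values = 10.4
Step 3: mu-(X) = -mu(N) = sum of |negative atom values| = 11.79
Step 4: |mu|(X) = mu+(X) + mu-(X) = 10.4 + 11.79 = 22.19


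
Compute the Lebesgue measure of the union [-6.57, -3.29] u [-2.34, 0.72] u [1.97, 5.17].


For pairwise disjoint intervals, m(union) = sum of lengths.
= (-3.29 - -6.57) + (0.72 - -2.34) + (5.17 - 1.97)
= 3.28 + 3.06 + 3.2
= 9.54


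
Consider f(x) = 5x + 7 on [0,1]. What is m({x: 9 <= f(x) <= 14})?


f^(-1)([9, 14]) = {x : 9 <= 5x + 7 <= 14}
Solving: (9 - 7)/5 <= x <= (14 - 7)/5
= [0.4, 1.4]
Intersecting with [0,1]: [0.4, 1]
Measure = 1 - 0.4 = 0.6


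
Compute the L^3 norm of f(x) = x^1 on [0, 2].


Step 1: ||f||_3 = (integral_0^2 |x^1|^3 dx)^(1/3)
     = (integral_0^2 x^3 dx)^(1/3)
Step 2: integral_0^2 x^3 dx = [x^4/(4)] from 0 to 2 = 2^4/4
     = 16/4 = 4
Step 3: ||f||_3 = (4)^(1/3) = 1.587401


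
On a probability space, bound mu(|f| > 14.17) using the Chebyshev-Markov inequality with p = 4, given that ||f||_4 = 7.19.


Chebyshev/Markov inequality: mu(|f| > eps) <= (||f||_p / eps)^p
Step 1: ||f||_4 / eps = 7.19 / 14.17 = 0.50741
Step 2: Raise to power p = 4:
  (0.50741)^4 = 0.066288
Step 3: Therefore mu(|f| > 14.17) <= 0.066288


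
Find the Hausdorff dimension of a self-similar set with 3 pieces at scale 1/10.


For a self-similar set with N copies scaled by 1/r:
dim_H = log(N)/log(r) = log(3)/log(10)
= 1.098612/2.302585
= 0.477121


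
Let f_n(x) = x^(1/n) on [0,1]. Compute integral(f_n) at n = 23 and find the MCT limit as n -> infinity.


At n = 23: f_23(x) = x^(1/23).
Step 1: integral(x^(1/23), 0, 1) = [x^(1/23+1) / (1/23+1)] from 0 to 1
     = 1 / (1/23 + 1) = 1 / ((23+1)/23) = 23/(23+1)
     = 23/24 = 0.958333
Step 2: As n -> infinity, f_n(x) = x^(1/n) -> 1 for x in (0,1], and f_n is increasing in n.
By MCT, lim_n integral(f_n) = integral(lim_n f_n) = integral(1, 0, 1) = 1.
Step 3: Verify convergence: 23/24 = 0.958333 -> 1


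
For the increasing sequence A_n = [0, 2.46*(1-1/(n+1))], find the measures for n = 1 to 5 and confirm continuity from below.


By continuity of measure from below: if A_n increases to A, then m(A_n) -> m(A).
Here A = [0, 2.46], so m(A) = 2.46
Step 1: a_1 = 2.46*(1 - 1/2) = 1.23, m(A_1) = 1.23
Step 2: a_2 = 2.46*(1 - 1/3) = 1.64, m(A_2) = 1.64
Step 3: a_3 = 2.46*(1 - 1/4) = 1.845, m(A_3) = 1.845
Step 4: a_4 = 2.46*(1 - 1/5) = 1.968, m(A_4) = 1.968
Step 5: a_5 = 2.46*(1 - 1/6) = 2.05, m(A_5) = 2.05
Limit: m(A_n) -> m([0,2.46]) = 2.46


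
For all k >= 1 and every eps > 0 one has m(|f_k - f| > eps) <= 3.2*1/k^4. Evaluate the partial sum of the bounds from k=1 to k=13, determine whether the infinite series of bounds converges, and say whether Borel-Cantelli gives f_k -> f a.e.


Step 1: List the terms 3.2*1/k^4 for k = 1 to 13:
  k=1: 3.2
  k=2: 0.2
  k=3: 0.039506
  k=4: 0.0125
  k=5: 0.00512
  k=6: 0.002469
  k=7: 0.001333
  k=8: 7.812500e-04
  k=9: 4.877305e-04
  k=10: 3.200000e-04
  k=11: 2.185643e-04
  k=12: 1.543210e-04
  k=13: 1.120409e-04
Step 2: Partial sum = 3.2 + 0.2 + 0.039506 + 0.0125 + 0.00512 + 0.002469 + 0.001333 + 7.812500e-04 + 4.877305e-04 + 3.200000e-04 + 2.185643e-04 + 1.543210e-04 + 1.120409e-04
     = 3.463002
Step 3: The full series sum_(k>=1) 3.2*1/k^4 converges (p-series with p = 4 > 1; a constant multiple of a convergent series converges).
Step 4: Fix eps > 0. Since sum_k m(|f_k - f| > eps) < infinity, the Borel-Cantelli lemma gives
        m(limsup_k {|f_k - f| > eps}) = 0, i.e. for a.e. x, |f_k(x) - f(x)| <= eps for all large k.
        Applying this with eps = 1/j for j = 1, 2, ... and intersecting the countably many full-measure sets,
        for a.e. x we get limsup_k |f_k(x) - f(x)| <= 1/j for every j, hence f_k -> f almost everywhere.
Conclusion: series converges; Borel-Cantelli yields f_k -> f a.e.


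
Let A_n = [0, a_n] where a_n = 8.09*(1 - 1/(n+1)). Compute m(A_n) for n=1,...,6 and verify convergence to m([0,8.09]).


By continuity of measure from below: if A_n increases to A, then m(A_n) -> m(A).
Here A = [0, 8.09], so m(A) = 8.09
Step 1: a_1 = 8.09*(1 - 1/2) = 4.045, m(A_1) = 4.045
Step 2: a_2 = 8.09*(1 - 1/3) = 5.3933, m(A_2) = 5.3933
Step 3: a_3 = 8.09*(1 - 1/4) = 6.0675, m(A_3) = 6.0675
Step 4: a_4 = 8.09*(1 - 1/5) = 6.472, m(A_4) = 6.472
Step 5: a_5 = 8.09*(1 - 1/6) = 6.7417, m(A_5) = 6.7417
Step 6: a_6 = 8.09*(1 - 1/7) = 6.9343, m(A_6) = 6.9343
Limit: m(A_n) -> m([0,8.09]) = 8.09


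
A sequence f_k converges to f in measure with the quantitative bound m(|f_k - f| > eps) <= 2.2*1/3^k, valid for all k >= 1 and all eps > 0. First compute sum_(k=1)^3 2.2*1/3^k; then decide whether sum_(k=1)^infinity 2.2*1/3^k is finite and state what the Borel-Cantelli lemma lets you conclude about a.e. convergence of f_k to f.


Step 1: List the terms 2.2*1/3^k for k = 1 to 3:
  k=1: 0.733333
  k=2: 0.244444
  k=3: 0.081481
Step 2: Partial sum = 0.733333 + 0.244444 + 0.081481
     = 1.059259
Step 3: The full series sum_(k>=1) 2.2*1/3^k converges (geometric series with ratio 1/3 < 1; a constant multiple of a convergent series converges).
Step 4: Fix eps > 0. Since sum_k m(|f_k - f| > eps) < infinity, the Borel-Cantelli lemma gives
        m(limsup_k {|f_k - f| > eps}) = 0, i.e. for a.e. x, |f_k(x) - f(x)| <= eps for all large k.
        Applying this with eps = 1/j for j = 1, 2, ... and intersecting the countably many full-measure sets,
        for a.e. x we get limsup_k |f_k(x) - f(x)| <= 1/j for every j, hence f_k -> f almost everywhere.
Conclusion: series converges; Borel-Cantelli yields f_k -> f a.e.


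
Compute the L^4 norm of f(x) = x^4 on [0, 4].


Step 1: ||f||_4 = (integral_0^4 |x^4|^4 dx)^(1/4)
     = (integral_0^4 x^16 dx)^(1/4)
Step 2: integral_0^4 x^16 dx = [x^17/(17)] from 0 to 4 = 4^17/17
     = 17179869184/17 = 1.010581e+09
Step 3: ||f||_4 = (1.010581e+09)^(1/4) = 178.296465


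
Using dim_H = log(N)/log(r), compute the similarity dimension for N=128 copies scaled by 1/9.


For a self-similar set with N copies scaled by 1/r:
dim_H = log(N)/log(r) = log(128)/log(9)
= 4.85203/2.197225
= 2.208254


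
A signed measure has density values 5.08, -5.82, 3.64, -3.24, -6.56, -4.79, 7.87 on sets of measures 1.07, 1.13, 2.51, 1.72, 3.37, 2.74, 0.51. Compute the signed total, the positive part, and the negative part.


Step 1: Compute signed measure on each set:
  Set 1: 5.08 * 1.07 = 5.4356
  Set 2: -5.82 * 1.13 = -6.5766
  Set 3: 3.64 * 2.51 = 9.1364
  Set 4: -3.24 * 1.72 = -5.5728
  Set 5: -6.56 * 3.37 = -22.1072
  Set 6: -4.79 * 2.74 = -13.1246
  Set 7: 7.87 * 0.51 = 4.0137
Step 2: Total signed measure = (5.4356) + (-6.5766) + (9.1364) + (-5.5728) + (-22.1072) + (-13.1246) + (4.0137)
     = -28.7955
Step 3: Positive part mu+(X) = sum of positive contributions = 18.5857
Step 4: Negative part mu-(X) = |sum of negative contributions| = 47.3812


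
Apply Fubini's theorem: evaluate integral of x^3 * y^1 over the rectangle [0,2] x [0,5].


By Fubini's theorem, the double integral factors as a product of single integrals:
Step 1: integral_0^2 x^3 dx = [x^4/4] from 0 to 2
     = 2^4/4 = 4
Step 2: integral_0^5 y^1 dy = [y^2/2] from 0 to 5
     = 5^2/2 = 12.5
Step 3: Double integral = 4 * 12.5 = 50


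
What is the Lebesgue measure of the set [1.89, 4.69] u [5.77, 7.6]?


For pairwise disjoint intervals, m(union) = sum of lengths.
= (4.69 - 1.89) + (7.6 - 5.77)
= 2.8 + 1.83
= 4.63


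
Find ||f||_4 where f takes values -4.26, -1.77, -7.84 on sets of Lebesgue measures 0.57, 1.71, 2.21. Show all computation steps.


Step 1: Compute |f_i|^4 for each value:
  |-4.26|^4 = 329.335386
  |-1.77|^4 = 9.815062
  |-7.84|^4 = 3778.019983
Step 2: Multiply by measures and sum:
  329.335386 * 0.57 = 187.72117
  9.815062 * 1.71 = 16.783757
  3778.019983 * 2.21 = 8349.424163
Sum = 187.72117 + 16.783757 + 8349.424163 = 8553.92909
Step 3: Take the p-th root:
||f||_4 = (8553.92909)^(1/4) = 9.61704


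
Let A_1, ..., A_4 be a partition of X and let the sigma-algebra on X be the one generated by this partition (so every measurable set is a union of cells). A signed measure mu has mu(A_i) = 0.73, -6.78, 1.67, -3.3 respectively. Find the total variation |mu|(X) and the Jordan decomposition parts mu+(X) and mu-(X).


Step 1: Every measurable set is a union of atoms (the cells / points), so a Hahn decomposition is
  obtained by grouping atoms by sign: P = union of atoms with mu > 0, N = union of the remaining atoms.
  Atoms in P (indices): 1, 3;  atoms in N (indices): 2, 4
  Positive values: 0.73, 1.67
  Negative values: -6.78, -3.3
Step 2: mu+(X) = mu(P) = sum of positive atom values = 2.4
Step 3: mu-(X) = -mu(N) = sum of |negative atom values| = 10.08
Step 4: |mu|(X) = mu+(X) + mu-(X) = 2.4 + 10.08 = 12.48


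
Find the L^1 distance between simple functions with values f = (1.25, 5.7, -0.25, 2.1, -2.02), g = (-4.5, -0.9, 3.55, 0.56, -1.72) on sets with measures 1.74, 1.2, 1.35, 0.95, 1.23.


Step 1: Compute differences f_i - g_i:
  1.25 - -4.5 = 5.75
  5.7 - -0.9 = 6.6
  -0.25 - 3.55 = -3.8
  2.1 - 0.56 = 1.54
  -2.02 - -1.72 = -0.3
Step 2: Compute |diff|^1 * measure for each set:
  |5.75|^1 * 1.74 = 5.75 * 1.74 = 10.005
  |6.6|^1 * 1.2 = 6.6 * 1.2 = 7.92
  |-3.8|^1 * 1.35 = 3.8 * 1.35 = 5.13
  |1.54|^1 * 0.95 = 1.54 * 0.95 = 1.463
  |-0.3|^1 * 1.23 = 0.3 * 1.23 = 0.369
Step 3: Sum = 24.887
Step 4: ||f-g||_1 = (24.887)^(1/1) = 24.887


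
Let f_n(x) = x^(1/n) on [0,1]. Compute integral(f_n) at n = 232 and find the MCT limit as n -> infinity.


At n = 232: f_232(x) = x^(1/232).
Step 1: integral(x^(1/232), 0, 1) = [x^(1/232+1) / (1/232+1)] from 0 to 1
     = 1 / (1/232 + 1) = 1 / ((232+1)/232) = 232/(232+1)
     = 232/233 = 0.995708
Step 2: As n -> infinity, f_n(x) = x^(1/n) -> 1 for x in (0,1], and f_n is increasing in n.
By MCT, lim_n integral(f_n) = integral(lim_n f_n) = integral(1, 0, 1) = 1.
Step 3: Verify convergence: 232/233 = 0.995708 -> 1


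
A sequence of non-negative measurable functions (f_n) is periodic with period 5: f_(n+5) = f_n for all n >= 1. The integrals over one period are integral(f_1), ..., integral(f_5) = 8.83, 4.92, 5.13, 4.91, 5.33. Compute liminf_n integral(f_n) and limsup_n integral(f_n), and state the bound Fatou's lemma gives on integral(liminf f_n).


The sequence (integral(f_n)) is periodic with period 5, repeating the values 8.83, 4.92, 5.13, 4.91, 5.33 indefinitely.
Step 1: For a periodic sequence, every tail (a_m, a_(m+1), ...) contains all 5 period values infinitely often.
Step 2: Hence inf of every tail = min of the period values = min(8.83, 4.92, 5.13, 4.91, 5.33) = 4.91.
        liminf_n integral(f_n) = sup over m of (inf of tail from m) = 4.91.
Step 3: Similarly sup of every tail = max of the period values = 8.83.
        limsup_n integral(f_n) = 8.83.
Step 4: Fatou's lemma: integral(liminf_n f_n) <= liminf_n integral(f_n) = 4.91.
        So the integral of the pointwise liminf is at most 4.91.


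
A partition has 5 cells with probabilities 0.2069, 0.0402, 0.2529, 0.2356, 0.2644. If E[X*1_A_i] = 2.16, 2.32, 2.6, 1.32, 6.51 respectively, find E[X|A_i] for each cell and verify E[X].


For each cell A_i: E[X|A_i] = E[X*1_A_i] / P(A_i)
Step 1: E[X|A_1] = 2.16 / 0.2069 = 10.439826
Step 2: E[X|A_2] = 2.32 / 0.0402 = 57.711443
Step 3: E[X|A_3] = 2.6 / 0.2529 = 10.280743
Step 4: E[X|A_4] = 1.32 / 0.2356 = 5.602716
Step 5: E[X|A_5] = 6.51 / 0.2644 = 24.621785
Verification: E[X] = sum E[X*1_A_i] = 2.16 + 2.32 + 2.6 + 1.32 + 6.51 = 14.91


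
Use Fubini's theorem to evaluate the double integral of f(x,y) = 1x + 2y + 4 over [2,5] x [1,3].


By Fubini, integrate in x first, then y.
Step 1: Fix y, integrate over x in [2,5]:
  integral(1x + 2y + 4, x=2..5)
  = 1*(5^2 - 2^2)/2 + (2y + 4)*(5 - 2)
  = 10.5 + (2y + 4)*3
  = 10.5 + 6y + 12
  = 22.5 + 6y
Step 2: Integrate over y in [1,3]:
  integral(22.5 + 6y, y=1..3)
  = 22.5*2 + 6*(3^2 - 1^2)/2
  = 45 + 24
  = 69


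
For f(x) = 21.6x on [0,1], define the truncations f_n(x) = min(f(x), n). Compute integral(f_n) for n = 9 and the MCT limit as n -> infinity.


f(x) = 21.6x on [0,1]; f_n(x) = min(21.6x, n). At n = 9:
Step 1: f(x) reaches 9 at x = 9/21.6 = 0.416667
Step 2: integral(f_9) = integral(21.6x, 0, 0.416667) + integral(9, 0.416667, 1)
       = 21.6*0.416667^2/2 + 9*(1 - 0.416667)
       = 1.875 + 5.25
       = 7.125
Step 3: As n -> infinity, f_n increases to f, so by MCT integral(f_n) -> integral(f) = 21.6/2 = 10.8.
Convergence: integral(f_9) = 7.125 -> 10.8 as n -> infinity


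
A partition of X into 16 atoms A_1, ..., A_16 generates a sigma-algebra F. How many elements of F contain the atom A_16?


Each element of F is a union of some subset S of the 16 atoms.
The element contains A_16 iff A_16 is in S.
So we count subsets S of {A_1,...,A_16} with A_16 in S: choose freely among the other 15 atoms.
Count = 2^(16-1) = 2^15 = 32768.


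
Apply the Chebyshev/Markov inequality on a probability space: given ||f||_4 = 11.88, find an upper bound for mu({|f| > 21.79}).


Chebyshev/Markov inequality: mu(|f| > eps) <= (||f||_p / eps)^p
Step 1: ||f||_4 / eps = 11.88 / 21.79 = 0.545204
Step 2: Raise to power p = 4:
  (0.545204)^4 = 0.088356
Step 3: Therefore mu(|f| > 21.79) <= 0.088356
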